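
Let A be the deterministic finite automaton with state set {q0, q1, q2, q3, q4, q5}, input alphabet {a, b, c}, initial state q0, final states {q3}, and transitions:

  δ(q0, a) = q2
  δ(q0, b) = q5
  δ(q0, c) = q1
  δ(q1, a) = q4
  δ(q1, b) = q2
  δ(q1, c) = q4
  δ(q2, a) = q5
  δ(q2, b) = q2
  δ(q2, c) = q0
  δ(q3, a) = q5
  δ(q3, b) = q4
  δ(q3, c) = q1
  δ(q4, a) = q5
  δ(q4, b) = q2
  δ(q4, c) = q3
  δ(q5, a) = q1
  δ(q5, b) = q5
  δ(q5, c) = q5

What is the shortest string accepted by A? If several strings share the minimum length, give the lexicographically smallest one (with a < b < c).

A breadth-first search from q0 reaches an accepting state first via the path q0 → q1 → q4 → q3 on input cac.
No string of length < 3 is accepted (BFS exhausts all shorter strings without reaching an accepting state), and cac is the lexicographically least accepting string of length 3.

cac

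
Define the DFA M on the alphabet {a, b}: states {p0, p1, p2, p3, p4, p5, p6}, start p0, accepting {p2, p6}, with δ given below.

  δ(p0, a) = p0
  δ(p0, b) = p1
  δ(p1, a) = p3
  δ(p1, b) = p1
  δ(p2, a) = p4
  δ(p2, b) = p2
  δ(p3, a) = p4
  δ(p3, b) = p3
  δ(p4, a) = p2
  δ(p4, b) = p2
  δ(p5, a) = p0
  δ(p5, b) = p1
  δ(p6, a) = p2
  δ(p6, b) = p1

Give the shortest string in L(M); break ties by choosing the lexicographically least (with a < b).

baaa

A breadth-first search from p0 reaches an accepting state first via the path p0 → p1 → p3 → p4 → p2 on input baaa.
No string of length < 4 is accepted (BFS exhausts all shorter strings without reaching an accepting state), and baaa is the lexicographically least accepting string of length 4.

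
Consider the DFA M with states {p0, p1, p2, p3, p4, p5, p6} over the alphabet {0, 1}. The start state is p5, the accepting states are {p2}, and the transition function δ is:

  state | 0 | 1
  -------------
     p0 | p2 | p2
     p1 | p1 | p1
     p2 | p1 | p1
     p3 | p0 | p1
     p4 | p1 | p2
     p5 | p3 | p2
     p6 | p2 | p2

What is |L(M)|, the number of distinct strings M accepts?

3

The useful subgraph on states {p0, p2, p3, p5} is acyclic, so L(M) is finite; the longest accepting path visits 4 useful states, giving maximum string length 3.
Counting accepting paths from p5 by length: 1 of length 1, 2 of length 3. Total 3.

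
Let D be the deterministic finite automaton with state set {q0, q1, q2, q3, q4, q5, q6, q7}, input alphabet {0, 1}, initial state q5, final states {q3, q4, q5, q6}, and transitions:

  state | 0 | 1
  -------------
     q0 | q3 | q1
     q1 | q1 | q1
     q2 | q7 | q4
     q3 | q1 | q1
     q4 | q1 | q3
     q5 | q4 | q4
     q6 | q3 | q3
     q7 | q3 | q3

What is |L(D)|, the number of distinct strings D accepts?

5

The useful subgraph on states {q3, q4, q5} is acyclic, so L(D) is finite; the longest accepting path visits 3 useful states, giving maximum string length 2.
Counting accepting paths from q5 by length: 1 of length 0, 2 of length 1, 2 of length 2. Total 5.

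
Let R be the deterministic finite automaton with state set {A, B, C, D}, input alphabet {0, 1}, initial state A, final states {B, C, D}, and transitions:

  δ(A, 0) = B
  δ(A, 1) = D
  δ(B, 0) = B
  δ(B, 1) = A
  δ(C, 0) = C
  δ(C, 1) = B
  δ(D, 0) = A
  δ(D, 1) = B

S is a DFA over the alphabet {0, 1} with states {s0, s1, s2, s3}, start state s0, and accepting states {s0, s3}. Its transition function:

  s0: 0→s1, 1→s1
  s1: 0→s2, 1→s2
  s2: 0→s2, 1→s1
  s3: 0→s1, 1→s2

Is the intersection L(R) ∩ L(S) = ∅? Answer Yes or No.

Yes

Exploring the product automaton R × S from the start pair (A, s0), following both machines on each input symbol, reaches 7 state pairs: (A, s0), (B, s1), (D, s1), (B, s2), (A, s2), (A, s1), (D, s2).
R accepts in {B, C, D} and S accepts in {s0, s3}; no reachable pair has both components accepting, so no string drives both machines to acceptance simultaneously and L(R) ∩ L(S) = ∅.
So no string is accepted by both, and the intersection is empty.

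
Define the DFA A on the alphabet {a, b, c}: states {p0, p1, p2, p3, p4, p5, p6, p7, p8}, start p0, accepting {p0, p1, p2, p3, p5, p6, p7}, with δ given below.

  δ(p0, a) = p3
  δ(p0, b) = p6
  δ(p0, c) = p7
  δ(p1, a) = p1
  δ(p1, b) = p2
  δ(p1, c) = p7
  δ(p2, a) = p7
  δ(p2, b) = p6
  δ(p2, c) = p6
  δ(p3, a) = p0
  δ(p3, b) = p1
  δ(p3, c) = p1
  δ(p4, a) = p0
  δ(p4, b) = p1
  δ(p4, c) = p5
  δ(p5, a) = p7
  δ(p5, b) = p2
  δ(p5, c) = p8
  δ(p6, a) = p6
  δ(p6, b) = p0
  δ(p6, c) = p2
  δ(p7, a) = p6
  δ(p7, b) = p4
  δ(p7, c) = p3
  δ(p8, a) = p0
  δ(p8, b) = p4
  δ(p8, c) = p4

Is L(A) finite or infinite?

infinite

State p0 is reachable from the start and can reach an accepting state, and it lies on the cycle p0 → p3 → p0.
Traversing that cycle any number of times yields accepted strings of unbounded length, so the language is infinite.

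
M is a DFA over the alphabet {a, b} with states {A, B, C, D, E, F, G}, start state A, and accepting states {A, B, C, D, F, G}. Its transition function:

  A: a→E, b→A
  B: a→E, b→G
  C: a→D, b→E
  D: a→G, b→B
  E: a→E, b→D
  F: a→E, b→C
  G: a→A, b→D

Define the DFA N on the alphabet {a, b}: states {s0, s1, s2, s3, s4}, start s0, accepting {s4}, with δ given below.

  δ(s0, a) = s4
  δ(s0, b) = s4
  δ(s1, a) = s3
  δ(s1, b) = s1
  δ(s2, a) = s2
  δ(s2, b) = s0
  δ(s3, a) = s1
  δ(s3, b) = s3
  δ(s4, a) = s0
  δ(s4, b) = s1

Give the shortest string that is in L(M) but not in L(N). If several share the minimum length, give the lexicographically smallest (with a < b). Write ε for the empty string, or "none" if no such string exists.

The empty string ε is accepted by M but not by N.
Since ε is the unique shortest string, it is the required witness.

ε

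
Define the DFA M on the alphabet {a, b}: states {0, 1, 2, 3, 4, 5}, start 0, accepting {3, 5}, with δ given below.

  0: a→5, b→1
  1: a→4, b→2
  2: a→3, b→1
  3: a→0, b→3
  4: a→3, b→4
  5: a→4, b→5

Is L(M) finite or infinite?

infinite

State 1 is reachable from the start and can reach an accepting state, and it lies on the cycle 1 → 2 → 1.
Traversing that cycle any number of times yields accepted strings of unbounded length, so the language is infinite.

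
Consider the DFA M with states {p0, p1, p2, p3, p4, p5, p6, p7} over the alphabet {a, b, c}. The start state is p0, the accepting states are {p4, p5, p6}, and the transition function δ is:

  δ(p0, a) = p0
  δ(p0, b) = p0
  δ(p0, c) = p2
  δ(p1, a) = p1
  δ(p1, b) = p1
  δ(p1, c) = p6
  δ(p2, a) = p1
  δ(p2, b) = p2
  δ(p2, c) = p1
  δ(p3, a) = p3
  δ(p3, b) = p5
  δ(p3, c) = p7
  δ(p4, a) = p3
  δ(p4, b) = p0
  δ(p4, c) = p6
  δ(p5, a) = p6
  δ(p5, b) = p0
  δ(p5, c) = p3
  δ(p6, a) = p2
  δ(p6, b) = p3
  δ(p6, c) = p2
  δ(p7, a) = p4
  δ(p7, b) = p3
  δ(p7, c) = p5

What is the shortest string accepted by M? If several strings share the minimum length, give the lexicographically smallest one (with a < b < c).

cac

A breadth-first search from p0 reaches an accepting state first via the path p0 → p2 → p1 → p6 on input cac.
No string of length < 3 is accepted (BFS exhausts all shorter strings without reaching an accepting state), and cac is the lexicographically least accepting string of length 3.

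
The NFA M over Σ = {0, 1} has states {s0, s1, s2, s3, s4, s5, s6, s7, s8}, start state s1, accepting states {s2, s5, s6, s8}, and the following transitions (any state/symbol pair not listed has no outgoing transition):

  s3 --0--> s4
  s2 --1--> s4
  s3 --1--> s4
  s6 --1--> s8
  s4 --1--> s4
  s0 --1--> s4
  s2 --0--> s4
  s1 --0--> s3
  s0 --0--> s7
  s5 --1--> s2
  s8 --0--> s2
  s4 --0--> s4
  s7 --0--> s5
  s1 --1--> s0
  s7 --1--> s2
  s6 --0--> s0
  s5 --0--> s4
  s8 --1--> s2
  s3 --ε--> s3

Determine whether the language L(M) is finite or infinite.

finite

The useful states (reachable from s1 and able to reach an accepting state) are {s0, s1, s2, s5, s7}.
Restricted to these states the transition graph has no cycle, so every accepting path has bounded length and L is finite.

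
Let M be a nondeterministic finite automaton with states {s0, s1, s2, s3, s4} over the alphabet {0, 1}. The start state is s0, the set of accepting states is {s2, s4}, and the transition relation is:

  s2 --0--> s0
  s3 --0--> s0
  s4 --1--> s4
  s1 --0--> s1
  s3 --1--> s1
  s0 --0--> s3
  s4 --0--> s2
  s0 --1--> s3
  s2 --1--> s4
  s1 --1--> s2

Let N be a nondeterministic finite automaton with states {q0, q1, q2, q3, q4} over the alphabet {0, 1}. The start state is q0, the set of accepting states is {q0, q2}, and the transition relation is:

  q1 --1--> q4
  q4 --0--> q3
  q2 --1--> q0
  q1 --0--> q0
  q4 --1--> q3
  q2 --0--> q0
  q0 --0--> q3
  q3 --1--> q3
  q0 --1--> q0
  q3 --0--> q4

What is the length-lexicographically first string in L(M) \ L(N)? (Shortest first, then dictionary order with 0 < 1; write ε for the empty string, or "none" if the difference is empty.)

011

The string 011 is accepted by M but not by N.
No shorter string lies in the difference, and 011 is the lexicographically first length-3 string in L(M) \ L(N).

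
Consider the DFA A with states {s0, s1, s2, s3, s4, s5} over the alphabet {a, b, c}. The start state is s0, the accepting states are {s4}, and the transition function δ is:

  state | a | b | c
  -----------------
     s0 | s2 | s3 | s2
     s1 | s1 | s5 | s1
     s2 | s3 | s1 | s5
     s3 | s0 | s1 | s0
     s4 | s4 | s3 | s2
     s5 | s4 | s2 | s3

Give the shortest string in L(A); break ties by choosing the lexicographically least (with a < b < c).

aca

A breadth-first search from s0 reaches an accepting state first via the path s0 → s2 → s5 → s4 on input aca.
No string of length < 3 is accepted (BFS exhausts all shorter strings without reaching an accepting state), and aca is the lexicographically least accepting string of length 3.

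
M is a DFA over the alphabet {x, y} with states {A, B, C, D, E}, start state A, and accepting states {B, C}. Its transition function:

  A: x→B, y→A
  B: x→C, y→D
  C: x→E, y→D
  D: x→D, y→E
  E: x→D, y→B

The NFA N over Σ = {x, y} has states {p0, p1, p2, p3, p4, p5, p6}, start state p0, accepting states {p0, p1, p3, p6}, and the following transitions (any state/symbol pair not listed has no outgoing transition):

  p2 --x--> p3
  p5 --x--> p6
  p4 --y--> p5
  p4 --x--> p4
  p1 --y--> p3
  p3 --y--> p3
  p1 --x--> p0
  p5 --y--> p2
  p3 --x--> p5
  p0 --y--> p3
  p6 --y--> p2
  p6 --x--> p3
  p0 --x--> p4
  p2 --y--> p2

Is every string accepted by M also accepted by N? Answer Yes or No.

No

The string x is in L(M) but not in L(N).
So L(M) ⊄ L(N).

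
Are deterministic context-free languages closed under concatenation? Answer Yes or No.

No

Take L₁ = {ε, c} (finite, hence regular and DCFL) and L₂ = {c aⁿbⁿ : n≥0} ∪ {cc aⁿb²ⁿ : n≥0} (a DCFL: the number of leading c's tells the DPDA whether to pop one stack symbol per b or per two b's). Then L₁L₂ ∩ cca⁺b* = {cc aⁿbⁿ : n≥1} ∪ {cc aⁿb²ⁿ : n≥1}. If L₁L₂ were a DCFL, so would be this intersection with a regular set, and a DPDA for it started from its configuration after reading cc would accept {aⁿbⁿ : n≥1} ∪ {aⁿb²ⁿ : n≥1}, which no deterministic PDA accepts (a DPDA for it would have a single run on aⁿb²ⁿ, accepting after the prefix aⁿbⁿ and accepting again after n more b's; an ordinary PDA that simulates it on a's and b's and, at any moment when it is accepting, may switch to reading only a fresh letter d while feeding each d to the simulation as a b, would accept aⁱbʲdᵏ (k≥1) exactly when both aⁱbʲ and aⁱbʲ⁺ᵏ are in the language, i.e. its language intersected with the regular set a*b*d⁺ would be exactly {aⁿbⁿdⁿ : n≥1} — impossible, since context-free languages are closed under intersection with regular sets and {aⁿbⁿdⁿ} is not context-free). Hence L₁L₂ is not a DCFL.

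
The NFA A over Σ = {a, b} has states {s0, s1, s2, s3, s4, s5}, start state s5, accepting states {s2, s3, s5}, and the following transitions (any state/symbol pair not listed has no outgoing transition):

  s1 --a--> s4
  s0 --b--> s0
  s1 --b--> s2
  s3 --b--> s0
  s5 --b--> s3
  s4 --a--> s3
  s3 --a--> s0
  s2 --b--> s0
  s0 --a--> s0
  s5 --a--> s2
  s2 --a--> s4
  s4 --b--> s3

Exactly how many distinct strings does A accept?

5

The useful subgraph on states {s2, s3, s4, s5} is acyclic, so L(A) is finite; the longest accepting path visits 4 useful states, giving maximum string length 3.
Counting accepting paths from s5 by length: 1 of length 0, 2 of length 1, 2 of length 3. Total 5.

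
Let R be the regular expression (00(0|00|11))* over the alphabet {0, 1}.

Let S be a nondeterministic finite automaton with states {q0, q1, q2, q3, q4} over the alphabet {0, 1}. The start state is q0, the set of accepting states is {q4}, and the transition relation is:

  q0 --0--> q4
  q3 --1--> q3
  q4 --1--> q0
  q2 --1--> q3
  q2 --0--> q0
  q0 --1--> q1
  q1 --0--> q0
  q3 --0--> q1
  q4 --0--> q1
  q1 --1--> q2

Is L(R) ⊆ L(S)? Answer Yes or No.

No

The empty string ε is in L(R) but not in L(S).
So L(R) ⊄ L(S).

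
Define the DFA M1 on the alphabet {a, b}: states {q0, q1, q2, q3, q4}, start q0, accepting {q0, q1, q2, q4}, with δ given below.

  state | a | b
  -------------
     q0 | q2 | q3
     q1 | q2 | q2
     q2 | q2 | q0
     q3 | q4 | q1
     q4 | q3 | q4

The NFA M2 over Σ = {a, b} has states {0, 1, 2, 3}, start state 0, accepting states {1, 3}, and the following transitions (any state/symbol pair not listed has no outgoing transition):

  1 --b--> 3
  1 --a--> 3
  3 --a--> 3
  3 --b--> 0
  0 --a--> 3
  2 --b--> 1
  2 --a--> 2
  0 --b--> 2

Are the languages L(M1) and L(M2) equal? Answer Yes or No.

No

The empty string ε is accepted by M1 but rejected by M2.
So L(M1) ≠ L(M2).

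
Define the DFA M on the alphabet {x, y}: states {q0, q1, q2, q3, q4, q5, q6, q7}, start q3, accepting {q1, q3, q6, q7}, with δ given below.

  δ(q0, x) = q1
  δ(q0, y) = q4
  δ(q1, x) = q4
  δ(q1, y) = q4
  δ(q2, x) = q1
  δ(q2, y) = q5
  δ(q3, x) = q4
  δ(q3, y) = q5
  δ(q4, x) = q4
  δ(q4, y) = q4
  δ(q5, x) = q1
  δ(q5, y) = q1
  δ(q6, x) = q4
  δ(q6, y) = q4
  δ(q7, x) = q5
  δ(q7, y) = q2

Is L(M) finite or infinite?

The useful states (reachable from q3 and able to reach an accepting state) are {q1, q3, q5}.
Restricted to these states the transition graph has no cycle, so every accepting path has bounded length and L is finite.

finite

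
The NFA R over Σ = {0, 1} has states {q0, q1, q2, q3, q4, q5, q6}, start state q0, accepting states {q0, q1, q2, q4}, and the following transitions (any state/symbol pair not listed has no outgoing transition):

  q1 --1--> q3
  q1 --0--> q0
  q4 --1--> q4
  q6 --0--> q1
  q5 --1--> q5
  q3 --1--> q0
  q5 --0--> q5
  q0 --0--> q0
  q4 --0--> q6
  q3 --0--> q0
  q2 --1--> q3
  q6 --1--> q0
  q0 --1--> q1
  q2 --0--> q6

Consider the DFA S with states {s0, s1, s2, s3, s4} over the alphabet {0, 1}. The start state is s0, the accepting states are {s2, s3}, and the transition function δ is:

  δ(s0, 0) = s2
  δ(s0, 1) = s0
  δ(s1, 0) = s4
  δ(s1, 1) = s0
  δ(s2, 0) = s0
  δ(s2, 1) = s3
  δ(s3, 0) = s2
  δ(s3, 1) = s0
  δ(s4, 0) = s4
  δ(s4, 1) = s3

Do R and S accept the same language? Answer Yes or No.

The empty string ε is accepted by R but rejected by S.
So L(R) ≠ L(S).

No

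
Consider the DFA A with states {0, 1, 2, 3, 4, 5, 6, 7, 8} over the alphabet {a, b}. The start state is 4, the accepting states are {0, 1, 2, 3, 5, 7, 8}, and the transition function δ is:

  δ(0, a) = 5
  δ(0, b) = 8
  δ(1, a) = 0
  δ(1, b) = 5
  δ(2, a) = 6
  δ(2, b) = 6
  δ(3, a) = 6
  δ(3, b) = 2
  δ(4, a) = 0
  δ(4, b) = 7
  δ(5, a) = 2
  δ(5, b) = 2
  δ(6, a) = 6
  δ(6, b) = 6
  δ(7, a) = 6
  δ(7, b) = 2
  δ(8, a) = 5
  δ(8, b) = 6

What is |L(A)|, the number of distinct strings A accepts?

The useful subgraph on states {0, 2, 4, 5, 7, 8} is acyclic, so L(A) is finite; the longest accepting path visits 5 useful states, giving maximum string length 4.
Counting accepting paths from 4 by length: 2 of length 1, 3 of length 2, 3 of length 3, 2 of length 4. Total 10.

10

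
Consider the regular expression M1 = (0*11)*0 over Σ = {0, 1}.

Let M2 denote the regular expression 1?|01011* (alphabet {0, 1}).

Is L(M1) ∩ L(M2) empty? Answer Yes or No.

Yes

Converting the expression M1 to a DFA (subset construction, then merging equivalent states) gives the minimal DFA with states {r0, r1, r2, r3, r4}, start state r0, accepting states {r1} and transitions r0: 0→r1, 1→r2; r1: 0→r3, 1→r2; r2: 0→r4, 1→r0; r3: 0→r3, 1→r2; r4: 0→r4, 1→r4.
Converting the expression M2 to a DFA (subset construction, then merging equivalent states) gives the minimal DFA with states {t0, t1, t2, t3, t4, t5, t6}, start state t0, accepting states {t0, t2, t6} and transitions t0: 0→t1, 1→t2; t1: 0→t3, 1→t4; t2: 0→t3, 1→t3; t3: 0→t3, 1→t3; t4: 0→t5, 1→t3; t5: 0→t3, 1→t6; t6: 0→t3, 1→t6.
Exploring the product automaton M1 × M2 from the start pair (r0, t0), following both machines on each input symbol, reaches 11 state pairs: (r0, t0), (r1, t1), (r2, t2), (r3, t3), (r2, t4), (r4, t3), (r0, t3), (r2, t3), (r4, t5), (r1, t3), (r4, t6).
M1 accepts in {r1} and M2 accepts in {t0, t2, t6}; no reachable pair has both components accepting, so no string drives both machines to acceptance simultaneously and L(M1) ∩ L(M2) = ∅.
So no string is accepted by both, and the intersection is empty.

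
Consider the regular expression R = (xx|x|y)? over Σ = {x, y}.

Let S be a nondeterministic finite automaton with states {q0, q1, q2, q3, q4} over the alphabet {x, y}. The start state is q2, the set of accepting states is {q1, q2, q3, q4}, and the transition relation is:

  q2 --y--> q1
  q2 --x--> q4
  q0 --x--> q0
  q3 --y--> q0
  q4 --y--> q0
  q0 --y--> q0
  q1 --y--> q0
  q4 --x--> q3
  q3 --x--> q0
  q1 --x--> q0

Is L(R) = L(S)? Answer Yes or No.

Converting the expression R to a DFA (subset construction, then merging equivalent states) gives the minimal DFA with states {r0, r1, r2, r3}, start state r0, accepting states {r0, r1, r2} and transitions r0: x→r1, y→r2; r1: x→r2, y→r3; r2: x→r3, y→r3; r3: x→r3, y→r3.
Exploring the product automaton R × S from the start pair (r0, q2), following both machines on each input symbol, reaches 5 state pairs: (r0, q2), (r1, q4), (r2, q1), (r2, q3), (r3, q0).
R accepts in {r0, r1, r2} and S accepts in {q1, q2, q3, q4}. In every reachable pair the two components are either both accepting — (r0, q2), (r1, q4), (r2, q1), (r2, q3) — or both non-accepting, so no string is accepted by exactly one of the machines: L(R) \ L(S) and L(S) \ L(R) are both empty.
Hence every string is accepted by R iff it is accepted by S, and the two languages coincide.

Yes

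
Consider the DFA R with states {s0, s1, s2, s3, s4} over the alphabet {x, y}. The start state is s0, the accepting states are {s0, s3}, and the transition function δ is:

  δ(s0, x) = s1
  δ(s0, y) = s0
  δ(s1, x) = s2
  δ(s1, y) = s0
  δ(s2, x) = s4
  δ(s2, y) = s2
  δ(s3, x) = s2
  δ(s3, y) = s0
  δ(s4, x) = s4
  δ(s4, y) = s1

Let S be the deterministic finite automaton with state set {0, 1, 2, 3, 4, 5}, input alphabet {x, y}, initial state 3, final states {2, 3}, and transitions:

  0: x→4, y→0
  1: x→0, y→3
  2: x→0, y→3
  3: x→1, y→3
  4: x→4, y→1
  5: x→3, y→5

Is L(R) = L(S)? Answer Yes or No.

Yes

Exploring the product automaton R × S from the start pair (s0, 3), following both machines on each input symbol, reaches 4 state pairs: (s0, 3), (s1, 1), (s2, 0), (s4, 4).
R accepts in {s0, s3} and S accepts in {2, 3}. In every reachable pair the two components are either both accepting — (s0, 3) — or both non-accepting, so no string is accepted by exactly one of the machines: L(R) \ L(S) and L(S) \ L(R) are both empty.
Hence every string is accepted by R iff it is accepted by S, and the two languages coincide.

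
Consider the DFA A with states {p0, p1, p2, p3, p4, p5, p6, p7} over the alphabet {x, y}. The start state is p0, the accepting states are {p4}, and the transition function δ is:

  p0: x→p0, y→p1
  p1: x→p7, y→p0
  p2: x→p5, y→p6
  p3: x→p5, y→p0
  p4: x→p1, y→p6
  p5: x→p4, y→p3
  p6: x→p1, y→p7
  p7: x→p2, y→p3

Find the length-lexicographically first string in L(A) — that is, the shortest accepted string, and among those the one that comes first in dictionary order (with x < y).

yxxxx

A breadth-first search from p0 reaches an accepting state first via the path p0 → p1 → p7 → p2 → p5 → p4 on input yxxxx.
No string of length < 5 is accepted (BFS exhausts all shorter strings without reaching an accepting state), and yxxxx is the lexicographically least accepting string of length 5.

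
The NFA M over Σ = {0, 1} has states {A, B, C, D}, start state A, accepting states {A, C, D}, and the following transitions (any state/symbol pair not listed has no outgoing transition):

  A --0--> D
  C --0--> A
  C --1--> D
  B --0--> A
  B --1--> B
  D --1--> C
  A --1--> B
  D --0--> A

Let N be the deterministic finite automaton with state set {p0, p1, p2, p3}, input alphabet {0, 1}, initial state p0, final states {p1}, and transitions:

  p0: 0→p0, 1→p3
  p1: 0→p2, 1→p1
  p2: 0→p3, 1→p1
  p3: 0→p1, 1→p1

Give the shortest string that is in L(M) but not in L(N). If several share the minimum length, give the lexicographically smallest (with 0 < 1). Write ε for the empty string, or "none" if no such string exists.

ε

The empty string ε is accepted by M but not by N.
Since ε is the unique shortest string, it is the required witness.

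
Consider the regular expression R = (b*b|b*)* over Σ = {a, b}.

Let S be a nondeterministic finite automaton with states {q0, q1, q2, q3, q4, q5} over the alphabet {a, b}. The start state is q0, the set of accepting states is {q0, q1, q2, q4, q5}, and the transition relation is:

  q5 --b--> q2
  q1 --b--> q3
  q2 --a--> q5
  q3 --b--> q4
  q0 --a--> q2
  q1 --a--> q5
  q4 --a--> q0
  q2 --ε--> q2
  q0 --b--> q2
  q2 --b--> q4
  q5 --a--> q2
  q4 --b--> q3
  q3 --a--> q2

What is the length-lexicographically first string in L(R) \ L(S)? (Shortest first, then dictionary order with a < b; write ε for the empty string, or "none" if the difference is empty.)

bbb

The string bbb is accepted by R but not by S.
No shorter string lies in the difference, and bbb is the lexicographically first length-3 string in L(R) \ L(S).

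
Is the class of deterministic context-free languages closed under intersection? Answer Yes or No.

DCFLs are closed under complement (normalise the DPDA to read all of its input, then flip the verdict). If they were also closed under intersection, De Morgan would make them closed under union; but {aⁿbⁿ : n≥0} and {aⁿb²ⁿ : n≥0} are DCFLs (push the a's; pop one per b, respectively one per two b's) whose union no deterministic PDA accepts: a DPDA for it would have a single run on aⁿb²ⁿ, accepting after the prefix aⁿbⁿ and accepting again after n more b's; an ordinary PDA that simulates it on a's and b's and, at any moment when it is accepting, may switch to reading only a fresh letter c while feeding each c to the simulation as a b, would accept aⁱbʲcᵏ (k≥1) exactly when both aⁱbʲ and aⁱbʲ⁺ᵏ are in the language, i.e. its language intersected with the regular set a*b*c⁺ would be exactly {aⁿbⁿcⁿ : n≥1} — impossible, since context-free languages are closed under intersection with regular sets and {aⁿbⁿcⁿ} is not context-free.

No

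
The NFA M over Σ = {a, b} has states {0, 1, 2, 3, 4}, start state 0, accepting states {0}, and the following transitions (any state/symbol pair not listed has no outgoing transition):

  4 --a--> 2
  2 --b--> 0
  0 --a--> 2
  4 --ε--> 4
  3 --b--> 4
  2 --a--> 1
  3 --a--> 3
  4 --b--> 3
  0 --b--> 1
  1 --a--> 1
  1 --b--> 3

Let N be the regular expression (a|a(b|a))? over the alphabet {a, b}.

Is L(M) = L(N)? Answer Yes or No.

The string abab is accepted by M but rejected by N.
So L(M) ≠ L(N).

No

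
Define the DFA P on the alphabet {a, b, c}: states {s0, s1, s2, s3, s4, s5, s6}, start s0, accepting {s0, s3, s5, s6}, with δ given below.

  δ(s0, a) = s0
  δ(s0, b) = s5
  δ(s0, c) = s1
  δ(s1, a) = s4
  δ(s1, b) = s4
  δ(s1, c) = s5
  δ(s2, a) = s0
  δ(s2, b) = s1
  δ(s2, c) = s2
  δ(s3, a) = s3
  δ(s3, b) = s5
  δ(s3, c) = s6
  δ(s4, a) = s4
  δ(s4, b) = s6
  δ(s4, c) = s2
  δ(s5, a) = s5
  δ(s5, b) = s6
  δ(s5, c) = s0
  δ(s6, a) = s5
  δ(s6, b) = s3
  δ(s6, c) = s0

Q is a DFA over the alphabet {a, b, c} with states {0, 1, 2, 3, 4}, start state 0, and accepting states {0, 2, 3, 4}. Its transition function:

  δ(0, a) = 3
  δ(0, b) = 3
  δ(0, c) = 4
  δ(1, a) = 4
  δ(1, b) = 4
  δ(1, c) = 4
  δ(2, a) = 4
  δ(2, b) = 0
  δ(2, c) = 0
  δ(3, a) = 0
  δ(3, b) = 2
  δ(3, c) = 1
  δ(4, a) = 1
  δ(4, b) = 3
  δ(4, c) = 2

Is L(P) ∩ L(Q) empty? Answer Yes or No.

The empty string ε is accepted by both P and Q.
Hence L(P) ∩ L(Q) ≠ ∅.

No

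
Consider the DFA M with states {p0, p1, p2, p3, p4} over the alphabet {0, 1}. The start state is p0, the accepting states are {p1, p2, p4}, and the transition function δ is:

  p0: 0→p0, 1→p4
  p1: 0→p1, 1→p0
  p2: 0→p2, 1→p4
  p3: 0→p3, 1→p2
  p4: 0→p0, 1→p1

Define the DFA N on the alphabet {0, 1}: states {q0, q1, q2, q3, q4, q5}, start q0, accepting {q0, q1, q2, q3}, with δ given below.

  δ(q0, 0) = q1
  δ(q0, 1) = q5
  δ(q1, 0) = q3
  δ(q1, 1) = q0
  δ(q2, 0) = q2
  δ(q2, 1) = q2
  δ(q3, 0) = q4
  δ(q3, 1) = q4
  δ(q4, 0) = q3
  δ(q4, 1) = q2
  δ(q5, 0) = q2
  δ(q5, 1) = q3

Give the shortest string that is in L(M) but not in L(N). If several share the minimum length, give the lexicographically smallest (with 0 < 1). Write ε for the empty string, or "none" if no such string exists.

The string 1 is accepted by M but not by N.
No shorter string lies in the difference, and 1 is the lexicographically first length-1 string in L(M) \ L(N).

1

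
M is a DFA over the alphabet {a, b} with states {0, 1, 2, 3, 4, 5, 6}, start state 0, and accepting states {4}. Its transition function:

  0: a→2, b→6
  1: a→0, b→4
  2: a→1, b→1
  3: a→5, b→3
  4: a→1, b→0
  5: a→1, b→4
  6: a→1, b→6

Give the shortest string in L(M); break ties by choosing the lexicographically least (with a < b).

aab

A breadth-first search from 0 reaches an accepting state first via the path 0 → 2 → 1 → 4 on input aab.
No string of length < 3 is accepted (BFS exhausts all shorter strings without reaching an accepting state), and aab is the lexicographically least accepting string of length 3.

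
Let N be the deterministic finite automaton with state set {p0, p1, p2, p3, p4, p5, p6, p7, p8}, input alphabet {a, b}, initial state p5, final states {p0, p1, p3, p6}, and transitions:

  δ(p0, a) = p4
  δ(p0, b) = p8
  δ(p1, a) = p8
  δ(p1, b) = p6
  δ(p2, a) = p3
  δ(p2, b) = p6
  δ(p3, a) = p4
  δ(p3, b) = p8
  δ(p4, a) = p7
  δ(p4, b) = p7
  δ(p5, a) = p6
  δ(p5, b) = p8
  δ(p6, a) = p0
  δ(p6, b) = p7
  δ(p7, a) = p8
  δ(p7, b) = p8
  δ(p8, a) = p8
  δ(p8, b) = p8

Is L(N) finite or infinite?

The useful states (reachable from p5 and able to reach an accepting state) are {p0, p5, p6}.
Restricted to these states the transition graph has no cycle, so every accepting path has bounded length and L is finite.

finite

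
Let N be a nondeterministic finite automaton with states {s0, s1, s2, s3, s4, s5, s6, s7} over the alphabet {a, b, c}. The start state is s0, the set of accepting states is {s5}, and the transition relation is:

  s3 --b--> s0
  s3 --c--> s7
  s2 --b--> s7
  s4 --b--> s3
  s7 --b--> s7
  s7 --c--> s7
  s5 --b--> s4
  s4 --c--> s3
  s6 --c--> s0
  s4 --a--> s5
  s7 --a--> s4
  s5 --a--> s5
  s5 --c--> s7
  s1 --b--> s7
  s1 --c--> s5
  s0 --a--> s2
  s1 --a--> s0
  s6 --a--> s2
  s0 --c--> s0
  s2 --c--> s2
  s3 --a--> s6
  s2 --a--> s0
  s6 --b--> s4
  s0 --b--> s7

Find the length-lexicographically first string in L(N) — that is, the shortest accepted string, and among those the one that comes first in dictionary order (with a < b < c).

A breadth-first search from s0 reaches an accepting state first via the path s0 → s7 → s4 → s5 on input baa.
No string of length < 3 is accepted (BFS exhausts all shorter strings without reaching an accepting state), and baa is the lexicographically least accepting string of length 3.

baa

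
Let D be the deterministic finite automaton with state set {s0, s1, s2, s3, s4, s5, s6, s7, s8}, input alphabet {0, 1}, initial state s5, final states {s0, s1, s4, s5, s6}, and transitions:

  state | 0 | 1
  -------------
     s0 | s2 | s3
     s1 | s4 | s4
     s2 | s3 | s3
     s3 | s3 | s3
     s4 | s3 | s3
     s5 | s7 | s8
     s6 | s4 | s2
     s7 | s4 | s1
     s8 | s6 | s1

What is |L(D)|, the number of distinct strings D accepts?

10

The useful subgraph on states {s1, s4, s5, s6, s7, s8} is acyclic, so L(D) is finite; the longest accepting path visits 4 useful states, giving maximum string length 3.
Counting accepting paths from s5 by length: 1 of length 0, 4 of length 2, 5 of length 3. Total 10.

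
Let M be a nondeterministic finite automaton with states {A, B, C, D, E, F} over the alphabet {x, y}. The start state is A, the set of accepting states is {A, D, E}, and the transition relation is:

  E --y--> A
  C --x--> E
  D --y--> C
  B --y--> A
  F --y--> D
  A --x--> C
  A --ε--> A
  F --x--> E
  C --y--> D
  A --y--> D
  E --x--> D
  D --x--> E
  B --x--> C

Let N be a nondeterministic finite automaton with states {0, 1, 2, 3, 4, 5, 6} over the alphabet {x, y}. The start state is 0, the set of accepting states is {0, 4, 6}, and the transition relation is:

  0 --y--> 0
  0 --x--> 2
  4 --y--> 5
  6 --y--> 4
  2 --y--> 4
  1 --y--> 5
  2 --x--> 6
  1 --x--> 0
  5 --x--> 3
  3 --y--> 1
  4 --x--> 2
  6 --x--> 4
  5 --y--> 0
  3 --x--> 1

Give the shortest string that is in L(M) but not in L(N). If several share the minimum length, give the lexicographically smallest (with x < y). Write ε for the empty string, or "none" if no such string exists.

The string yx is accepted by M but not by N.
No shorter string lies in the difference, and yx is the lexicographically first length-2 string in L(M) \ L(N).

yx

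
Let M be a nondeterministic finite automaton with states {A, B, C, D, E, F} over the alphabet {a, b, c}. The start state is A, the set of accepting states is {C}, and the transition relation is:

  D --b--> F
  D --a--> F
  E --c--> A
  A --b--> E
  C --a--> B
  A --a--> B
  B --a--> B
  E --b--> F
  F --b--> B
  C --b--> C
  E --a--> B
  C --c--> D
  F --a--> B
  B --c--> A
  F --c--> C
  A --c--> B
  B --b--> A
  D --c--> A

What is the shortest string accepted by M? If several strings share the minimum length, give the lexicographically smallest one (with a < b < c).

A breadth-first search from A reaches an accepting state first via the path A → E → F → C on input bbc.
No string of length < 3 is accepted (BFS exhausts all shorter strings without reaching an accepting state), and bbc is the lexicographically least accepting string of length 3.

bbc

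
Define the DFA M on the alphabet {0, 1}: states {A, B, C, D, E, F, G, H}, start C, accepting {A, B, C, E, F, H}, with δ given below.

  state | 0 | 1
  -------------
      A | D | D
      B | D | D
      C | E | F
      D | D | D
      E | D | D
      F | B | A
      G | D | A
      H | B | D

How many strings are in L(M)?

5

The useful subgraph on states {A, B, C, E, F} is acyclic, so L(M) is finite; the longest accepting path visits 3 useful states, giving maximum string length 2.
Counting accepting paths from C by length: 1 of length 0, 2 of length 1, 2 of length 2. Total 5.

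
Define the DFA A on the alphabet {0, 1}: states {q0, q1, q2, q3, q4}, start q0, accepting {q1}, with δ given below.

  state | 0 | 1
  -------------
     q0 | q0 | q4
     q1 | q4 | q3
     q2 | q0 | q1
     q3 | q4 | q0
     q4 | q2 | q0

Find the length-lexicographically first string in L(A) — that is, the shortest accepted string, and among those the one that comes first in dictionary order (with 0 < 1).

A breadth-first search from q0 reaches an accepting state first via the path q0 → q4 → q2 → q1 on input 101.
No string of length < 3 is accepted (BFS exhausts all shorter strings without reaching an accepting state), and 101 is the lexicographically least accepting string of length 3.

101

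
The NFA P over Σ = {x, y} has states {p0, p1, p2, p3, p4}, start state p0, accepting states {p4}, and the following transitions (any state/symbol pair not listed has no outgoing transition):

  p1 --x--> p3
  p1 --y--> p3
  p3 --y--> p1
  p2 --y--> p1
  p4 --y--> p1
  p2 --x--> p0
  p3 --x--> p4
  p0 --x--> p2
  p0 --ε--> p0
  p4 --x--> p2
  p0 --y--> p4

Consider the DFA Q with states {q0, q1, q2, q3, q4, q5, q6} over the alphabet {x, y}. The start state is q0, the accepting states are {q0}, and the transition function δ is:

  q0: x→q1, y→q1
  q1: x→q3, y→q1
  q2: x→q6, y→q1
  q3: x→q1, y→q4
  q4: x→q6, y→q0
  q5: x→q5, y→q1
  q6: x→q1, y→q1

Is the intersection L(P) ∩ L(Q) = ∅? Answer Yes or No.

Yes

Exploring the product automaton P × Q from the start pair (p0, q0), following both machines on each input symbol, reaches 16 state pairs: (p0, q0), (p2, q1), (p4, q1), (p0, q3), (p1, q1), (p2, q3), (p4, q4), (p3, q3), (p3, q1), (p0, q1), (p1, q4), (p2, q6), (p1, q0), (p4, q3), (p3, q6), (p3, q0).
P accepts in {p4} and Q accepts in {q0}; no reachable pair has both components accepting, so no string drives both machines to acceptance simultaneously and L(P) ∩ L(Q) = ∅.
So no string is accepted by both, and the intersection is empty.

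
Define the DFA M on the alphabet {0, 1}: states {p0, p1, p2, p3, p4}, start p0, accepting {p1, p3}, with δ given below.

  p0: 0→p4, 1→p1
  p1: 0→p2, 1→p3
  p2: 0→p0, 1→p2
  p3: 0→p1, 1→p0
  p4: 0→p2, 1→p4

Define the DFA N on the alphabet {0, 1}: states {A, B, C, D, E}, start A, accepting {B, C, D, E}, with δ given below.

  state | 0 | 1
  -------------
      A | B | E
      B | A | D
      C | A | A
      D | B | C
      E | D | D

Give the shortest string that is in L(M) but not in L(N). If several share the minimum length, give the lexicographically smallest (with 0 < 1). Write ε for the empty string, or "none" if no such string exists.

1111

The string 1111 is accepted by M but not by N.
No shorter string lies in the difference, and 1111 is the lexicographically first length-4 string in L(M) \ L(N).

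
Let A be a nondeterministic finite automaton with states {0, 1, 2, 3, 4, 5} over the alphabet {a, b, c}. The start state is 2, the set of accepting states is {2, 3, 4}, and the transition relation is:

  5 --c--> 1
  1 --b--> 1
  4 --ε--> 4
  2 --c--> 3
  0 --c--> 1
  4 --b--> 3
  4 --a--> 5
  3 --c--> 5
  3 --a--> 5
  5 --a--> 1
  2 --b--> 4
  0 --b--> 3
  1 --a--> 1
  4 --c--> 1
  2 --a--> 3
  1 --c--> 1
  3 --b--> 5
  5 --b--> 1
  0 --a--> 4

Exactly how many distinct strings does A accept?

The useful subgraph on states {2, 3, 4} is acyclic, so L(A) is finite; the longest accepting path visits 3 useful states, giving maximum string length 2.
Counting accepting paths from 2 by length: 1 of length 0, 3 of length 1, 1 of length 2. Total 5.

5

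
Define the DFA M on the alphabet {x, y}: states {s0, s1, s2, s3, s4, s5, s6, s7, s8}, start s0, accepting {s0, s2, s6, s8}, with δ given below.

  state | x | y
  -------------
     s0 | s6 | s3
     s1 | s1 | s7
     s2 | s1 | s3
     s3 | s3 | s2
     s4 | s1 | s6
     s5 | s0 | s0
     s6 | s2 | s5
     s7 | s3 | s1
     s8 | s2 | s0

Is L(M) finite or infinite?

State s1 is reachable from the start and can reach an accepting state, and it lies on the cycle s1 → s1.
Traversing that cycle any number of times yields accepted strings of unbounded length, so the language is infinite.

infinite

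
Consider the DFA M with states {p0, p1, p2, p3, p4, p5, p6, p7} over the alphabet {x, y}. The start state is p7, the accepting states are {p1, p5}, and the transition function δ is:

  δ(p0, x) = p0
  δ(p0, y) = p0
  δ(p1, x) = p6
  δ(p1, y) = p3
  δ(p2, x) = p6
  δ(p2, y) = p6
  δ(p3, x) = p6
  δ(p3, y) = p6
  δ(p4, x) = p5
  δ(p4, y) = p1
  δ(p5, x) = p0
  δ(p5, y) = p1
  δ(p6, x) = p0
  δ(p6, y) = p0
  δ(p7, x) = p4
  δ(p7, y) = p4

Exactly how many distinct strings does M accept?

6

The useful subgraph on states {p1, p4, p5, p7} is acyclic, so L(M) is finite; the longest accepting path visits 4 useful states, giving maximum string length 3.
Counting accepting paths from p7 by length: 4 of length 2, 2 of length 3. Total 6.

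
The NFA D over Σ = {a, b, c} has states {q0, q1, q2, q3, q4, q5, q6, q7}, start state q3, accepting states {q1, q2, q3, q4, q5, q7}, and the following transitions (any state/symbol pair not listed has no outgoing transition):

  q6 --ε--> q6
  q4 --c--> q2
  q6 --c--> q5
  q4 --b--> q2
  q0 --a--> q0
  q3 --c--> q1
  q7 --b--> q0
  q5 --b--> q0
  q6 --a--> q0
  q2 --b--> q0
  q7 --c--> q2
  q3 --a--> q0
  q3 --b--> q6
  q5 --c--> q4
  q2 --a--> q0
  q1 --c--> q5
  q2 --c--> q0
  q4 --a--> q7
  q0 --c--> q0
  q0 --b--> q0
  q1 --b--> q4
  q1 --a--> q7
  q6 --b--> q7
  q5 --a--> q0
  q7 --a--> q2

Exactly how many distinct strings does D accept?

28

The useful subgraph on states {q1, q2, q3, q4, q5, q6, q7} is acyclic, so L(D) is finite; the longest accepting path visits 6 useful states, giving maximum string length 5.
Counting accepting paths from q3 by length: 1 of length 0, 1 of length 1, 5 of length 2, 9 of length 3, 8 of length 4, 4 of length 5. Total 28.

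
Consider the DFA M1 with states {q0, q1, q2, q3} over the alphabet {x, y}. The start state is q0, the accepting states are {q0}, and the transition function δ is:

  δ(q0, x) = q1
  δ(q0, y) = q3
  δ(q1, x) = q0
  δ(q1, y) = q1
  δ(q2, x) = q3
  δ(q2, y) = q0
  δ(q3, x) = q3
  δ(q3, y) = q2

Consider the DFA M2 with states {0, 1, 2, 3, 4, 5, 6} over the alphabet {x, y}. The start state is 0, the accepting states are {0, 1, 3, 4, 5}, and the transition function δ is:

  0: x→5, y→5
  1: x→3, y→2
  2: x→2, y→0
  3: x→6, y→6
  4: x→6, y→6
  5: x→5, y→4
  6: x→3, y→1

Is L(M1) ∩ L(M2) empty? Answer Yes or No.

No

The empty string ε is accepted by both M1 and M2.
Hence L(M1) ∩ L(M2) ≠ ∅.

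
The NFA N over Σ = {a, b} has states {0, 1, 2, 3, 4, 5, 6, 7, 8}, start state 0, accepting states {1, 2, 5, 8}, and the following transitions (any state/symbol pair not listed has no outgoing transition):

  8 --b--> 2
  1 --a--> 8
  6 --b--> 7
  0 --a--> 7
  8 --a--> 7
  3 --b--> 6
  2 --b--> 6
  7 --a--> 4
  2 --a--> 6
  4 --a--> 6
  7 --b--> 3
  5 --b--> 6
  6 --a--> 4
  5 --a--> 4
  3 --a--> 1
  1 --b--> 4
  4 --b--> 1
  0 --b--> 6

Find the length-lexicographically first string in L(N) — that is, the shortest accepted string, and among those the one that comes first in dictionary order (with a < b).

A breadth-first search from 0 reaches an accepting state first via the path 0 → 7 → 4 → 1 on input aab.
No string of length < 3 is accepted (BFS exhausts all shorter strings without reaching an accepting state), and aab is the lexicographically least accepting string of length 3.

aab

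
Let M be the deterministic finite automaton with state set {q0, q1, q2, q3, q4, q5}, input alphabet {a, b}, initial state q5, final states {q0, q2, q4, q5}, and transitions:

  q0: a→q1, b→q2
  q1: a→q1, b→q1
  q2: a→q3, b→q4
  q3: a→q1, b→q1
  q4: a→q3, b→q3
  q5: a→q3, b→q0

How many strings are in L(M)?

The useful subgraph on states {q0, q2, q4, q5} is acyclic, so L(M) is finite; the longest accepting path visits 4 useful states, giving maximum string length 3.
Counting accepting paths from q5 by length: 1 of length 0, 1 of length 1, 1 of length 2, 1 of length 3. Total 4.

4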